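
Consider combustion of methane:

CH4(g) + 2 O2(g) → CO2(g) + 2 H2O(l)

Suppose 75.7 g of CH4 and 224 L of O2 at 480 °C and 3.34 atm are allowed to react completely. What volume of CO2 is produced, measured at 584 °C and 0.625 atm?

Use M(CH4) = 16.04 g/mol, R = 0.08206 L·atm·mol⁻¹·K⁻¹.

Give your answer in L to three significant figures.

n(CH4) = 75.7 / 16.04 = 4.719 mol
n(O2) = PV/RT = (3.34 × 224) / (0.08206 × 753.15) = 12.11 mol
For 4.719 mol CH4, stoichiometry requires (2/1) × 4.719 = 9.438 mol O2; 12.11 mol is available, so CH4 is limiting.
n(CO2) = (1/1) × 4.719 = 4.719 mol
V(CO2) = nRT/P = 4.719 × 0.08206 × 857.15 / 0.625 = 531.1 L

531 L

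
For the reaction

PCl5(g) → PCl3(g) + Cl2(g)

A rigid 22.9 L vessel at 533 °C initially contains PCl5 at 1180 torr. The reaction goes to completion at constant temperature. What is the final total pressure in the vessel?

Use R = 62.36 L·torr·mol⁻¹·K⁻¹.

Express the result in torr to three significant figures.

2360 torr

Rigid vessel, constant T ⇒ P scales with total gas moles (1 → 2).
P_final = (2/1) × 1180 = 2360 torr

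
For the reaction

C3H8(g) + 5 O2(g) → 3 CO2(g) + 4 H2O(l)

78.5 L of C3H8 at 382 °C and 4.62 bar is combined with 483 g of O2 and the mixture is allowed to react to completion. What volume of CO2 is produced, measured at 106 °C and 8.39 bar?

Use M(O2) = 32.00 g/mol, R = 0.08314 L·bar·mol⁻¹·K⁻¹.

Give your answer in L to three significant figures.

34.0 L

n(C3H8) = PV/RT = (4.62 × 78.5) / (0.08314 × 655.15) = 6.658 mol
n(O2) = 483 / 32.00 = 15.09 mol
For 6.658 mol C3H8, stoichiometry requires (5/1) × 6.658 = 33.29 mol O2; 15.09 mol is available, so O2 is limiting.
n(CO2) = (3/5) × 15.09 = 9.054 mol
V(CO2) = nRT/P = 9.054 × 0.08314 × 379.15 / 8.39 = 34.02 L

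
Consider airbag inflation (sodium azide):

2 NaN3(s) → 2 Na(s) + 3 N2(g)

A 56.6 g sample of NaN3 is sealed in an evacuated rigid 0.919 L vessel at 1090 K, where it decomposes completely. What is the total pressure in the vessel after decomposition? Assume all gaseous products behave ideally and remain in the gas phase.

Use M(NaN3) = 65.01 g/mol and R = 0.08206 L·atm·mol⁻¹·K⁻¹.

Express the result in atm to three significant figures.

127 atm

n(NaN3) = 56.6 / 65.01 = 0.8706 mol
n(gas produced) = (3/2) × 0.8706 = 1.306 mol
P = nRT/V = 1.306 × 0.08206 × 1090 / 0.919 = 127.1 atm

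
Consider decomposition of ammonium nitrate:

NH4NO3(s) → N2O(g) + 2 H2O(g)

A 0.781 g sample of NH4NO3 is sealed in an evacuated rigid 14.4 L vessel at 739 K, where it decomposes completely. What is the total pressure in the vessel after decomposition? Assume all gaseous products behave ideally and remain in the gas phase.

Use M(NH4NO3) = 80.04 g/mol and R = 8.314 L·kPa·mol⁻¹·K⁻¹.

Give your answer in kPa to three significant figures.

n(NH4NO3) = 0.781 / 80.04 = 0.009758 mol
n(gas produced) = (3/1) × 0.009758 = 0.02927 mol
P = nRT/V = 0.02927 × 8.314 × 739 / 14.4 = 12.49 kPa

12.5 kPa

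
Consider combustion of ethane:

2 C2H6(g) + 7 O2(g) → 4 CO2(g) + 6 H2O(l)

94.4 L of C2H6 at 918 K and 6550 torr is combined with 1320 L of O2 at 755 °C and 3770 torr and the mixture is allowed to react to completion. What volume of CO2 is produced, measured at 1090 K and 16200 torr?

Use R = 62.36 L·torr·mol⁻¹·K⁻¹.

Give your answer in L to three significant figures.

90.6 L

n(C2H6) = PV/RT = (6550 × 94.4) / (62.36 × 918) = 10.80 mol
n(O2) = PV/RT = (3770 × 1320) / (62.36 × 1028.15) = 77.62 mol
For 10.80 mol C2H6, stoichiometry requires (7/2) × 10.80 = 37.80 mol O2; 77.62 mol is available, so C2H6 is limiting.
n(CO2) = (4/2) × 10.80 = 21.60 mol
V(CO2) = nRT/P = 21.60 × 62.36 × 1090 / 16200 = 90.63 L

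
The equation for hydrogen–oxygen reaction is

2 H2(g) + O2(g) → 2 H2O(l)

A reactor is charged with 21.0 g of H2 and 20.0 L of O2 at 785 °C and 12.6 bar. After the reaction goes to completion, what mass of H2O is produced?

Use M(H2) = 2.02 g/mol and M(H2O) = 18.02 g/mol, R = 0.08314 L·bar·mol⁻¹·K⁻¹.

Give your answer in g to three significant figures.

n(H2) = 21.0 / 2.02 = 10.40 mol
n(O2) = PV/RT = (12.6 × 20.0) / (0.08314 × 1058.15) = 2.864 mol
For 10.40 mol H2, stoichiometry requires (1/2) × 10.40 = 5.200 mol O2; 2.864 mol is available, so O2 is limiting.
n(H2O) = (2/1) × 2.864 = 5.728 mol
m(H2O) = 5.728 × 18.02 = 103.2 g

103 g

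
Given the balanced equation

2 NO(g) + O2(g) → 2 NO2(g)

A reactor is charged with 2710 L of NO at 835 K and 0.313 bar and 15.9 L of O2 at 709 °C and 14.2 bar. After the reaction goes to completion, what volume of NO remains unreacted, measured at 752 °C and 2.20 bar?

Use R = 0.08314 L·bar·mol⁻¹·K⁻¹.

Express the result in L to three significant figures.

n(NO) = PV/RT = (0.313 × 2710) / (0.08314 × 835) = 12.22 mol
n(O2) = PV/RT = (14.2 × 15.9) / (0.08314 × 982.15) = 2.765 mol
For 12.22 mol NO, stoichiometry requires (1/2) × 12.22 = 6.110 mol O2; 2.765 mol is available, so O2 is limiting.
n(NO) consumed = (2/1) × 2.765 = 5.530 mol; remaining = 12.22 − 5.530 = 6.690 mol
V(NO) = nRT/P = 6.690 × 0.08314 × 1025.15 / 2.20 = 259.2 L

259 L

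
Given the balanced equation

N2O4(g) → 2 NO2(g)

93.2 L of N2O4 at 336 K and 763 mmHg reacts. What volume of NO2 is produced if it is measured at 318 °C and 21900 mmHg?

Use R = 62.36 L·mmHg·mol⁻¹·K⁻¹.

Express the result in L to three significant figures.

11.4 L

n(N2O4) = PV/RT = (763 × 93.2) / (62.36 × 336) = 3.394 mol
n(NO2) = (2/1) × 3.394 = 6.788 mol
V = nRT/P = 6.788 × 62.36 × 591.15 / 21900 = 11.43 L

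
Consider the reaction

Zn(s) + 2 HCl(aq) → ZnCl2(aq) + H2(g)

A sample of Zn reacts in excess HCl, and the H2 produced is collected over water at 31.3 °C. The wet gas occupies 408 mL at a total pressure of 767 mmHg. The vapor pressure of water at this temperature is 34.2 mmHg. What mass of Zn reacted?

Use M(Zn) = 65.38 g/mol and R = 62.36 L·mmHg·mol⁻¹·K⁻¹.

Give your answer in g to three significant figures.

P(H2) = 767 − 34.2 = 732.8 mmHg
n(H2) = PV/RT = (732.8 × 0.4080) / (62.36 × 304.45) = 0.01575 mol
n(Zn) = (1/1) × 0.01575 = 0.01575 mol
m(Zn) = 0.01575 × 65.38 = 1.030 g

1.03 g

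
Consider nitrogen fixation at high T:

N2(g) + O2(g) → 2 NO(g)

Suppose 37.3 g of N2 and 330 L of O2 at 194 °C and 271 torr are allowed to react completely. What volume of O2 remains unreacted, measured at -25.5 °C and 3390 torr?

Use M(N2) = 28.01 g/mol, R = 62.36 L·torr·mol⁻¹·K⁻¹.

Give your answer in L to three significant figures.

7.92 L

n(N2) = 37.3 / 28.01 = 1.332 mol
n(O2) = PV/RT = (271 × 330) / (62.36 × 467.15) = 3.070 mol
For 1.332 mol N2, stoichiometry requires (1/1) × 1.332 = 1.332 mol O2; 3.070 mol is available, so N2 is limiting.
n(O2) consumed = (1/1) × 1.332 = 1.332 mol; remaining = 3.070 − 1.332 = 1.738 mol
V(O2) = nRT/P = 1.738 × 62.36 × 247.65 / 3390 = 7.918 L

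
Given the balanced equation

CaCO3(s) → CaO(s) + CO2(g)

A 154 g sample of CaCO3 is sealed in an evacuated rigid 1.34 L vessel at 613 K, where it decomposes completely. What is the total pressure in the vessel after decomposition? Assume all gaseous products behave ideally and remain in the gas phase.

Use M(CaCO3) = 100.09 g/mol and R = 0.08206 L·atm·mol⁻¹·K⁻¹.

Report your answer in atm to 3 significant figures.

57.8 atm

n(CaCO3) = 154 / 100.09 = 1.539 mol
n(gas produced) = (1/1) × 1.539 = 1.539 mol
P = nRT/V = 1.539 × 0.08206 × 613 / 1.34 = 57.77 atm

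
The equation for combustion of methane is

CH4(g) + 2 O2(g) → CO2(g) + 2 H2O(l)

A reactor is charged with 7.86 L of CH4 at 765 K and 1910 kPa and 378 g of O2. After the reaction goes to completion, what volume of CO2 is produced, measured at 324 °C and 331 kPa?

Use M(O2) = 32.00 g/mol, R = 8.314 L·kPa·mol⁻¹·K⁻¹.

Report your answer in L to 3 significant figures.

35.4 L

n(CH4) = PV/RT = (1910 × 7.86) / (8.314 × 765) = 2.360 mol
n(O2) = 378 / 32.00 = 11.81 mol
For 2.360 mol CH4, stoichiometry requires (2/1) × 2.360 = 4.720 mol O2; 11.81 mol is available, so CH4 is limiting.
n(CO2) = (1/1) × 2.360 = 2.360 mol
V(CO2) = nRT/P = 2.360 × 8.314 × 597.15 / 331 = 35.40 L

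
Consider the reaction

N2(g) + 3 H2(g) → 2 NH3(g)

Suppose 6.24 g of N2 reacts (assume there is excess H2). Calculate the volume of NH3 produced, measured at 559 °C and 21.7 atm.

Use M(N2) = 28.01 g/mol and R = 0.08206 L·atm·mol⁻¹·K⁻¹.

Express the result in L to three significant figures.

n(N2) = 6.240 / 28.01 = 0.2228 mol
n(NH3) = (2/1) × 0.2228 = 0.4456 mol
V = nRT/P = 0.4456 × 0.08206 × 832.15 / 21.7 = 1.402 L

1.40 L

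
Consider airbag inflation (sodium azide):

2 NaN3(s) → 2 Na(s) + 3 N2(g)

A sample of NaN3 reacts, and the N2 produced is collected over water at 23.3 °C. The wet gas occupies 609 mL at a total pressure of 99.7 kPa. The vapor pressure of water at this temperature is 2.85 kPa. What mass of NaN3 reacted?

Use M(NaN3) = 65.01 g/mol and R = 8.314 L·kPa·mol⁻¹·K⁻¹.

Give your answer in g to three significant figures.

1.04 g

P(N2) = 99.7 − 2.85 = 96.85 kPa
n(N2) = PV/RT = (96.85 × 0.6090) / (8.314 × 296.45) = 0.02393 mol
n(NaN3) = (2/3) × 0.02393 = 0.01595 mol
m(NaN3) = 0.01595 × 65.01 = 1.037 g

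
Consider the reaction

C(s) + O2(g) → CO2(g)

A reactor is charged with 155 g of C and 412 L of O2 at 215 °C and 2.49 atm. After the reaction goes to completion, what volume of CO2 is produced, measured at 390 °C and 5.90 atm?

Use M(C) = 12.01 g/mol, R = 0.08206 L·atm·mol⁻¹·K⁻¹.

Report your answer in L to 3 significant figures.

119 L

n(C) = 155 / 12.01 = 12.91 mol
n(O2) = PV/RT = (2.49 × 412) / (0.08206 × 488.15) = 25.61 mol
For 12.91 mol C, stoichiometry requires (1/1) × 12.91 = 12.91 mol O2; 25.61 mol is available, so C is limiting.
n(CO2) = (1/1) × 12.91 = 12.91 mol
V(CO2) = nRT/P = 12.91 × 0.08206 × 663.15 / 5.90 = 119.1 L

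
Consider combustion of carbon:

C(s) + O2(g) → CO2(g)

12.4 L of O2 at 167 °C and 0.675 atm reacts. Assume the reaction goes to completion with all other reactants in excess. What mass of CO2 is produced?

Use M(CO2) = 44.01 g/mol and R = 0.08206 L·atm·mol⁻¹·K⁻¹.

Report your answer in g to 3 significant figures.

n(O2) = PV/RT = (0.675 × 12.4) / (0.08206 × 440.15) = 0.2317 mol
n(CO2) = (1/1) × 0.2317 = 0.2317 mol
m(CO2) = 0.2317 × 44.01 = 10.20 g

10.2 g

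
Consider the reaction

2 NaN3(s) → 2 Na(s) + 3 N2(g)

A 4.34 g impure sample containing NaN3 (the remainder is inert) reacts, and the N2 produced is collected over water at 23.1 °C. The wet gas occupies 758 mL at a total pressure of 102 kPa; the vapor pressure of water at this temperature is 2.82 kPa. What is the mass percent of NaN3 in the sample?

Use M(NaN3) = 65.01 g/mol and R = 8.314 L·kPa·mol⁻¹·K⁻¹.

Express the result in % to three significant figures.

30.5 %

P(N2) = 102 − 2.82 = 99.18 kPa
n(N2) = PV/RT = (99.18 × 0.7580) / (8.314 × 296.25) = 0.03052 mol
n(NaN3) = (2/3) × 0.03052 = 0.02035 mol
m(NaN3) = 0.02035 × 65.01 = 1.323 g
%NaN3 = 1.323 / 4.34 × 100 = 30.48%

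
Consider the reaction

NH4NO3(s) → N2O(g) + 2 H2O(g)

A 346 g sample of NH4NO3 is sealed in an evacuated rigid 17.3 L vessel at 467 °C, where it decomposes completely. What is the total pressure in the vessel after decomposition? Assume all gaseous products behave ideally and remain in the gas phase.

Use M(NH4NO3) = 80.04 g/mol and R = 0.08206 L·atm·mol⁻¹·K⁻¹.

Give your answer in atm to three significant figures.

45.5 atm

n(NH4NO3) = 346 / 80.04 = 4.323 mol
n(gas produced) = (3/1) × 4.323 = 12.97 mol
P = nRT/V = 12.97 × 0.08206 × 740.15 / 17.3 = 45.53 atm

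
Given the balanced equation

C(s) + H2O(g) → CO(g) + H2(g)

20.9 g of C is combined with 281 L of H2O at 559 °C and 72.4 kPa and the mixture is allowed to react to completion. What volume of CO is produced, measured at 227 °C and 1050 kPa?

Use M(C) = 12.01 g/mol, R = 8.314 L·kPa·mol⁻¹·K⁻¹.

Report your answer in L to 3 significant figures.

6.89 L

n(C) = 20.9 / 12.01 = 1.740 mol
n(H2O) = PV/RT = (72.4 × 281) / (8.314 × 832.15) = 2.941 mol
For 1.740 mol C, stoichiometry requires (1/1) × 1.740 = 1.740 mol H2O; 2.941 mol is available, so C is limiting.
n(CO) = (1/1) × 1.740 = 1.740 mol
V(CO) = nRT/P = 1.740 × 8.314 × 500.15 / 1050 = 6.891 L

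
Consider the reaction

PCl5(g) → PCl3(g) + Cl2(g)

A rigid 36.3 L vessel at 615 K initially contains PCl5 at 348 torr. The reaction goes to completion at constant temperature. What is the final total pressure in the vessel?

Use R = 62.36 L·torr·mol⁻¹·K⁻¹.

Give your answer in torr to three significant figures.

696 torr

Since T and V are fixed, P_final/P_initial = n_final/n_initial = 2/1.
P_final = (2/1) × 348 = 696.0 torr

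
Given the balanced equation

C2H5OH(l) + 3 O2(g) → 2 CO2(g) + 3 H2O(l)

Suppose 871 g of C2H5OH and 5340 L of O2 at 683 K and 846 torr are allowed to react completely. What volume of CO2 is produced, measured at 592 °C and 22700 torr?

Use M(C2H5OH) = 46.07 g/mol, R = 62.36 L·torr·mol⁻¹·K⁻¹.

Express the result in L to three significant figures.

89.9 L

n(C2H5OH) = 871 / 46.07 = 18.91 mol
n(O2) = PV/RT = (846 × 5340) / (62.36 × 683) = 106.1 mol
For 18.91 mol C2H5OH, stoichiometry requires (3/1) × 18.91 = 56.73 mol O2; 106.1 mol is available, so C2H5OH is limiting.
n(CO2) = (2/1) × 18.91 = 37.82 mol
V(CO2) = nRT/P = 37.82 × 62.36 × 865.15 / 22700 = 89.89 L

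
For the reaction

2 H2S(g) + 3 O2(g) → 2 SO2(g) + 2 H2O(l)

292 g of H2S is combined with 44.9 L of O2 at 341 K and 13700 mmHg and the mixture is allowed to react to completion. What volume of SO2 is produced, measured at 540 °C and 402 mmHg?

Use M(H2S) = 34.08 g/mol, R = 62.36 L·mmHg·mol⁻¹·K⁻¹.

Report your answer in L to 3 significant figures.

n(H2S) = 292 / 34.08 = 8.568 mol
n(O2) = PV/RT = (13700 × 44.9) / (62.36 × 341) = 28.93 mol
For 8.568 mol H2S, stoichiometry requires (3/2) × 8.568 = 12.85 mol O2; 28.93 mol is available, so H2S is limiting.
n(SO2) = (2/2) × 8.568 = 8.568 mol
V(SO2) = nRT/P = 8.568 × 62.36 × 813.15 / 402 = 1081 L

1080 L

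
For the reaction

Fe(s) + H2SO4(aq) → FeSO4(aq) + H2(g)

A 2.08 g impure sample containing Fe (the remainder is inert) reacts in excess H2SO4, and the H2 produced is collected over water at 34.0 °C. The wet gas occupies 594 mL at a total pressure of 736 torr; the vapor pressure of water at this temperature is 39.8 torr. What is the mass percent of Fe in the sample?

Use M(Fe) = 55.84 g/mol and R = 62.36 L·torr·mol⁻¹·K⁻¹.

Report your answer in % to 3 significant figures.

P(H2) = 736 − 39.8 = 696.2 torr
n(H2) = PV/RT = (696.2 × 0.5940) / (62.36 × 307.15) = 0.02159 mol
n(Fe) = (1/1) × 0.02159 = 0.02159 mol
m(Fe) = 0.02159 × 55.84 = 1.206 g
%Fe = 1.206 / 2.08 × 100 = 57.98%

58.0 %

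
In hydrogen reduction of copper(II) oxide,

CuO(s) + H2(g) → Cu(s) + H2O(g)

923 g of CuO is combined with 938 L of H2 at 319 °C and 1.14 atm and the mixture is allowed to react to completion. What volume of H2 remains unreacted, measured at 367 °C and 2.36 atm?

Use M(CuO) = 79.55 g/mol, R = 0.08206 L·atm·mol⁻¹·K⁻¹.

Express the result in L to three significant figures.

n(CuO) = 923 / 79.55 = 11.60 mol
n(H2) = PV/RT = (1.14 × 938) / (0.08206 × 592.15) = 22.01 mol
For 11.60 mol CuO, stoichiometry requires (1/1) × 11.60 = 11.60 mol H2; 22.01 mol is available, so CuO is limiting.
n(H2) consumed = (1/1) × 11.60 = 11.60 mol; remaining = 22.01 − 11.60 = 10.41 mol
V(H2) = nRT/P = 10.41 × 0.08206 × 640.15 / 2.36 = 231.7 L

232 L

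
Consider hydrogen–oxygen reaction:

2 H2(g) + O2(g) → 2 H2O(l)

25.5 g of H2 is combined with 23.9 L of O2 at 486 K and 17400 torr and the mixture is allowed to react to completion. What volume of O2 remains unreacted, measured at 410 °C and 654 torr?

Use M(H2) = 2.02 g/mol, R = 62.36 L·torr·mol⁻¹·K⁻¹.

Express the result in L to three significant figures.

n(H2) = 25.5 / 2.02 = 12.62 mol
n(O2) = PV/RT = (17400 × 23.9) / (62.36 × 486) = 13.72 mol
For 12.62 mol H2, stoichiometry requires (1/2) × 12.62 = 6.310 mol O2; 13.72 mol is available, so H2 is limiting.
n(O2) consumed = (1/2) × 12.62 = 6.310 mol; remaining = 13.72 − 6.310 = 7.410 mol
V(O2) = nRT/P = 7.410 × 62.36 × 683.15 / 654 = 482.7 L

483 L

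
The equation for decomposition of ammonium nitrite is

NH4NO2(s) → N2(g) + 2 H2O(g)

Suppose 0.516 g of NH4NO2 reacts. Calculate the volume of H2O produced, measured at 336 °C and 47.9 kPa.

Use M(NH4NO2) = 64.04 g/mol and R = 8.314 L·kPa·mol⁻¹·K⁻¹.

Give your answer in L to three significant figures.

1.70 L

n(NH4NO2) = 0.5160 / 64.04 = 0.008057 mol
n(H2O) = (2/1) × 0.008057 = 0.01611 mol
V = nRT/P = 0.01611 × 8.314 × 609.15 / 47.9 = 1.703 L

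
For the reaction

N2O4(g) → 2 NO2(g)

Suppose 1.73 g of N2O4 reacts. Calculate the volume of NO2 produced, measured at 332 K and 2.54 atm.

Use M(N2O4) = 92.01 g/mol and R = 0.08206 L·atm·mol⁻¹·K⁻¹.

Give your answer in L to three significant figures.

n(N2O4) = 1.730 / 92.01 = 0.01880 mol
n(NO2) = (2/1) × 0.01880 = 0.03760 mol
V = nRT/P = 0.03760 × 0.08206 × 332 / 2.54 = 0.4033 L

0.403 L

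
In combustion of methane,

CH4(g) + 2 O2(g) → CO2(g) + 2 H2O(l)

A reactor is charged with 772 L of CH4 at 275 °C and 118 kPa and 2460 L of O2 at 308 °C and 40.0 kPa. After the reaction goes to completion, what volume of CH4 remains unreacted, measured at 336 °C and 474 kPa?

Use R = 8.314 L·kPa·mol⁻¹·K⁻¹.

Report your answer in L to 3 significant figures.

105 L

n(CH4) = PV/RT = (118 × 772) / (8.314 × 548.15) = 19.99 mol
n(O2) = PV/RT = (40.0 × 2460) / (8.314 × 581.15) = 20.37 mol
For 19.99 mol CH4, stoichiometry requires (2/1) × 19.99 = 39.98 mol O2; 20.37 mol is available, so O2 is limiting.
n(CH4) consumed = (1/2) × 20.37 = 10.19 mol; remaining = 19.99 − 10.19 = 9.800 mol
V(CH4) = nRT/P = 9.800 × 8.314 × 609.15 / 474 = 104.7 L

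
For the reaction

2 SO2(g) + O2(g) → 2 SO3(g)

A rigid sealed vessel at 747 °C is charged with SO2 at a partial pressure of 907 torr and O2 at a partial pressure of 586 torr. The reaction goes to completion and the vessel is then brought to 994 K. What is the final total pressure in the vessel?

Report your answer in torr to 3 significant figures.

At constant V, partial pressures at 747 °C are proportional to moles, so apply stoichiometry directly to pressures.
P(O2) required for 907 torr of SO2 = (1/2) × 907 = 453.5 torr; available 586 torr, so SO2 is limiting.
P(O2) remaining = 586 − (1/2) × 907 = 132.5 torr
P(gaseous products) = (2)/2 × 907 = 907.0 torr
P_total at 747 °C = 132.5 + 907.0 = 1040 torr
Scaling to 994 K: P = 1040 × 994/1020.15 = 1013 torr

1010 torr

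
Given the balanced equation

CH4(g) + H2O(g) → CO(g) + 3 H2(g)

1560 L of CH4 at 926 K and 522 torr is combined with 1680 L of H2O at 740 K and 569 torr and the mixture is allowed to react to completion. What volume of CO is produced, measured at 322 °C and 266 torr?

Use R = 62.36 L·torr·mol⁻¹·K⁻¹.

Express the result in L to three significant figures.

n(CH4) = PV/RT = (522 × 1560) / (62.36 × 926) = 14.10 mol
n(H2O) = PV/RT = (569 × 1680) / (62.36 × 740) = 20.71 mol
For 14.10 mol CH4, stoichiometry requires (1/1) × 14.10 = 14.10 mol H2O; 20.71 mol is available, so CH4 is limiting.
n(CO) = (1/1) × 14.10 = 14.10 mol
V(CO) = nRT/P = 14.10 × 62.36 × 595.15 / 266 = 1967 L

1970 L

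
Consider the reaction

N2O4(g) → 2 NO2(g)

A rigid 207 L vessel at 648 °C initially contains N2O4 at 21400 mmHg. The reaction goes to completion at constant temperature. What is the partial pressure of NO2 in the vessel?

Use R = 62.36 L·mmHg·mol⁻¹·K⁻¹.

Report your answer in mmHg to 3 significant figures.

n(N2O4)₀ = PV/RT = (21400 × 207) / (62.36 × 921.15) = 77.12 mol
n(NO2) = (2/1) × 77.12 = 154.2 mol
P(NO2) = nRT/V = 154.2 × 62.36 × 921.15 / 207 = 42790 mmHg

42800 mmHg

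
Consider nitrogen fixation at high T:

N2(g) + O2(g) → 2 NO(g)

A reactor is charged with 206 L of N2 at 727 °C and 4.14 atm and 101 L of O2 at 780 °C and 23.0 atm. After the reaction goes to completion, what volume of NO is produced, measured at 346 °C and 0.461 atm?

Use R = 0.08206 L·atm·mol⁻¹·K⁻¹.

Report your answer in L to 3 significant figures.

2290 L

n(N2) = PV/RT = (4.14 × 206) / (0.08206 × 1000.15) = 10.39 mol
n(O2) = PV/RT = (23.0 × 101) / (0.08206 × 1053.15) = 26.88 mol
For 10.39 mol N2, stoichiometry requires (1/1) × 10.39 = 10.39 mol O2; 26.88 mol is available, so N2 is limiting.
n(NO) = (2/1) × 10.39 = 20.78 mol
V(NO) = nRT/P = 20.78 × 0.08206 × 619.15 / 0.461 = 2290 L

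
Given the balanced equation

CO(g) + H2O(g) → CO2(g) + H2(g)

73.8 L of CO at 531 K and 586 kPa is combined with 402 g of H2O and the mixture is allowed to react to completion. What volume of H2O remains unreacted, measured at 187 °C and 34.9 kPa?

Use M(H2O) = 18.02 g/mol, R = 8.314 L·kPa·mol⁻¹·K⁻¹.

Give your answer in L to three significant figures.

1370 L

n(CO) = PV/RT = (586 × 73.8) / (8.314 × 531) = 9.796 mol
n(H2O) = 402 / 18.02 = 22.31 mol
For 9.796 mol CO, stoichiometry requires (1/1) × 9.796 = 9.796 mol H2O; 22.31 mol is available, so CO is limiting.
n(H2O) consumed = (1/1) × 9.796 = 9.796 mol; remaining = 22.31 − 9.796 = 12.51 mol
V(H2O) = nRT/P = 12.51 × 8.314 × 460.15 / 34.9 = 1371 L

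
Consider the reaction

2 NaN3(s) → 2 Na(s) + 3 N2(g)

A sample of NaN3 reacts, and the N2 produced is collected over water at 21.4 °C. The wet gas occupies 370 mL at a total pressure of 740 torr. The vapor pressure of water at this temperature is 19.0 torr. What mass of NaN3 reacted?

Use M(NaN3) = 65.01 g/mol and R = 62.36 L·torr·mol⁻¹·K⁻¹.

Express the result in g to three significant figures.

0.629 g

P(N2) = 740 − 19.0 = 721.0 torr
n(N2) = PV/RT = (721.0 × 0.3700) / (62.36 × 294.55) = 0.01452 mol
n(NaN3) = (2/3) × 0.01452 = 0.009680 mol
m(NaN3) = 0.009680 × 65.01 = 0.6293 g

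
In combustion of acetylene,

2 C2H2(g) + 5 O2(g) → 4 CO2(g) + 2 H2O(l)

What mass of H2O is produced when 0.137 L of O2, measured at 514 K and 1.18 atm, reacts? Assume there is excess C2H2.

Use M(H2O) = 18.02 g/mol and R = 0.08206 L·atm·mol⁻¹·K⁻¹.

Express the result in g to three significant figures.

n(O2) = PV/RT = (1.18 × 0.137) / (0.08206 × 514) = 0.003833 mol
n(H2O) = (2/5) × 0.003833 = 0.001533 mol
m(H2O) = 0.001533 × 18.02 = 0.02762 g

0.0276 g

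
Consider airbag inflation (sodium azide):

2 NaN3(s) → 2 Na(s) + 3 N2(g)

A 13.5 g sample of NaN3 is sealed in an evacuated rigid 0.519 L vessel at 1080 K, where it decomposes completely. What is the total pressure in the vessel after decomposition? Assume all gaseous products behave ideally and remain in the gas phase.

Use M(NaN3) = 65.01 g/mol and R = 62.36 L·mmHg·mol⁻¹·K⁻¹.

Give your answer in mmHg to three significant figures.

n(NaN3) = 13.5 / 65.01 = 0.2077 mol
n(gas produced) = (3/2) × 0.2077 = 0.3115 mol
P = nRT/V = 0.3115 × 62.36 × 1080 / 0.519 = 40420 mmHg

40400 mmHg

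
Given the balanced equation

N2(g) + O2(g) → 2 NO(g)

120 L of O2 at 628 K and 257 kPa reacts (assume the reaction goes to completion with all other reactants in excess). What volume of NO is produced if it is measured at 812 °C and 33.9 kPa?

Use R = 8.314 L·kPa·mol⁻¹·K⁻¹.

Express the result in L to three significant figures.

n(O2) = PV/RT = (257 × 120) / (8.314 × 628) = 5.907 mol
n(NO) = (2/1) × 5.907 = 11.81 mol
V = nRT/P = 11.81 × 8.314 × 1085.15 / 33.9 = 3143 L

3140 L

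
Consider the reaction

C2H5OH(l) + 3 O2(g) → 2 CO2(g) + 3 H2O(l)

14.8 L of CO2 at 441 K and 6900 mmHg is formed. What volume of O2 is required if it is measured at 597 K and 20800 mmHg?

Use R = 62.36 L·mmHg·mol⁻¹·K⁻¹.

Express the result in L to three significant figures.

n(CO2) = PV/RT = (6900 × 14.8) / (62.36 × 441) = 3.713 mol
n(O2) = (3/2) × 3.713 = 5.569 mol
V = nRT/P = 5.569 × 62.36 × 597 / 20800 = 9.968 L

9.97 L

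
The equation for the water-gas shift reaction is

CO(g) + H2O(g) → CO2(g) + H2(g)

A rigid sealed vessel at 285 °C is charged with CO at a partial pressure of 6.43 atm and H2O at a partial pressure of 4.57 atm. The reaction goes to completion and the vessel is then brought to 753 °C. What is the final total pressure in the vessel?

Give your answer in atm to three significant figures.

20.2 atm

With V and T fixed, P_i ∝ n_i, so the mole ratios apply directly to partial pressures at 285 °C.
P(H2O) required for 6.43 atm of CO = (1/1) × 6.43 = 6.430 atm; available 4.57 atm, so H2O is limiting.
P(CO) remaining = 6.43 − (1/1) × 4.57 = 1.860 atm
P(gaseous products) = (1+1)/1 × 4.57 = 9.140 atm
P_total at 285 °C = 1.860 + 9.140 = 11.00 atm
Scaling to 753 °C: P = 11.00 × 1026.15/558.15 = 20.22 atm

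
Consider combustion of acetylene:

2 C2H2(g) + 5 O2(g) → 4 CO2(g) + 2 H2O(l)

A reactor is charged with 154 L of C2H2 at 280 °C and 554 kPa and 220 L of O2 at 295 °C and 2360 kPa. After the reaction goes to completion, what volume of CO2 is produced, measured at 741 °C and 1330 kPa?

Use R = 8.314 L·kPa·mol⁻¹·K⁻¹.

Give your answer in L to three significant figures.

235 L

n(C2H2) = PV/RT = (554 × 154) / (8.314 × 553.15) = 18.55 mol
n(O2) = PV/RT = (2360 × 220) / (8.314 × 568.15) = 109.9 mol
For 18.55 mol C2H2, stoichiometry requires (5/2) × 18.55 = 46.38 mol O2; 109.9 mol is available, so C2H2 is limiting.
n(CO2) = (4/2) × 18.55 = 37.10 mol
V(CO2) = nRT/P = 37.10 × 8.314 × 1014.15 / 1330 = 235.2 L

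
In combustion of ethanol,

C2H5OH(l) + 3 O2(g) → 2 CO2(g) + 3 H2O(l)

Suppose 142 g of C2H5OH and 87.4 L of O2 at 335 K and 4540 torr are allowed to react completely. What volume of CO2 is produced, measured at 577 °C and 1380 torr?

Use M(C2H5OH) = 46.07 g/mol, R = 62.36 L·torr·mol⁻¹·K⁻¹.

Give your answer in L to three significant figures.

237 L

n(C2H5OH) = 142 / 46.07 = 3.082 mol
n(O2) = PV/RT = (4540 × 87.4) / (62.36 × 335) = 18.99 mol
For 3.082 mol C2H5OH, stoichiometry requires (3/1) × 3.082 = 9.246 mol O2; 18.99 mol is available, so C2H5OH is limiting.
n(CO2) = (2/1) × 3.082 = 6.164 mol
V(CO2) = nRT/P = 6.164 × 62.36 × 850.15 / 1380 = 236.8 L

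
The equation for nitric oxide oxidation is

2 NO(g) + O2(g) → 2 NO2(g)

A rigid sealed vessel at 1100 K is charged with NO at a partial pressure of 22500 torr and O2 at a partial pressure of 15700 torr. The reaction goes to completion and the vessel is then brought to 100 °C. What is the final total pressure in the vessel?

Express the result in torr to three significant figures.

With V and T fixed, P_i ∝ n_i, so the mole ratios apply directly to partial pressures at 1100 K.
P(O2) required for 22500 torr of NO = (1/2) × 22500 = 11250 torr; available 15700 torr, so NO is limiting.
P(O2) remaining = 15700 − (1/2) × 22500 = 4450 torr
P(gaseous products) = (2)/2 × 22500 = 22500 torr
P_total at 1100 K = 4450 + 22500 = 26950 torr
Scaling to 100 °C: P = 26950 × 373.15/1100 = 9142 torr

9140 torr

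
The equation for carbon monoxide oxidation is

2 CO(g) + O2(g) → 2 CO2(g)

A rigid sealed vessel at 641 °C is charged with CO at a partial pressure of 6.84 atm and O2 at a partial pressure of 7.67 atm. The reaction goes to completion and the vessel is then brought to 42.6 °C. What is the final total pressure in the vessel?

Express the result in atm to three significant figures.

3.83 atm

With V and T fixed, P_i ∝ n_i, so the mole ratios apply directly to partial pressures at 641 °C.
P(O2) required for 6.84 atm of CO = (1/2) × 6.84 = 3.420 atm; available 7.67 atm, so CO is limiting.
P(O2) remaining = 7.67 − (1/2) × 6.84 = 4.250 atm
P(gaseous products) = (2)/2 × 6.84 = 6.840 atm
P_total at 641 °C = 4.250 + 6.840 = 11.09 atm
Scaling to 42.6 °C: P = 11.09 × 315.75/914.15 = 3.831 atm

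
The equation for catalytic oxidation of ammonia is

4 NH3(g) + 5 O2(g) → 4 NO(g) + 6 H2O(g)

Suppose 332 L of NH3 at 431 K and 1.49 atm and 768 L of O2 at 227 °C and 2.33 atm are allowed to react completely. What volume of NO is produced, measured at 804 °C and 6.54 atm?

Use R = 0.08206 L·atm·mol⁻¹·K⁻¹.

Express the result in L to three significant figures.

n(NH3) = PV/RT = (1.49 × 332) / (0.08206 × 431) = 13.99 mol
n(O2) = PV/RT = (2.33 × 768) / (0.08206 × 500.15) = 43.60 mol
For 13.99 mol NH3, stoichiometry requires (5/4) × 13.99 = 17.49 mol O2; 43.60 mol is available, so NH3 is limiting.
n(NO) = (4/4) × 13.99 = 13.99 mol
V(NO) = nRT/P = 13.99 × 0.08206 × 1077.15 / 6.54 = 189.1 L

189 L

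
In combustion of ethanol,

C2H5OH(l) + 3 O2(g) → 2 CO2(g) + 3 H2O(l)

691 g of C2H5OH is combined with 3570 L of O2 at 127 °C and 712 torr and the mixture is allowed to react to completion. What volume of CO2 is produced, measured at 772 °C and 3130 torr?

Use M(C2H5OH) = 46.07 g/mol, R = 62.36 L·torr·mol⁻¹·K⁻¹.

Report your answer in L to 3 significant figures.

625 L

n(C2H5OH) = 691 / 46.07 = 15.00 mol
n(O2) = PV/RT = (712 × 3570) / (62.36 × 400.15) = 101.9 mol
For 15.00 mol C2H5OH, stoichiometry requires (3/1) × 15.00 = 45.00 mol O2; 101.9 mol is available, so C2H5OH is limiting.
n(CO2) = (2/1) × 15.00 = 30.00 mol
V(CO2) = nRT/P = 30.00 × 62.36 × 1045.15 / 3130 = 624.7 L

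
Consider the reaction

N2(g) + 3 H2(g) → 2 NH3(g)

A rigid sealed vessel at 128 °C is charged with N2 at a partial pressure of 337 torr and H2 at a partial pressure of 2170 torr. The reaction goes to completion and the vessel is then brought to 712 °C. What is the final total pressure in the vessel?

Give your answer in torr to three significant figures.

4500 torr

With V and T fixed, P_i ∝ n_i, so the mole ratios apply directly to partial pressures at 128 °C.
P(H2) required for 337 torr of N2 = (3/1) × 337 = 1011 torr; available 2170 torr, so N2 is limiting.
P(H2) remaining = 2170 − (3/1) × 337 = 1159 torr
P(gaseous products) = (2)/1 × 337 = 674.0 torr
P_total at 128 °C = 1159 + 674.0 = 1833 torr
Scaling to 712 °C: P = 1833 × 985.15/401.15 = 4502 torr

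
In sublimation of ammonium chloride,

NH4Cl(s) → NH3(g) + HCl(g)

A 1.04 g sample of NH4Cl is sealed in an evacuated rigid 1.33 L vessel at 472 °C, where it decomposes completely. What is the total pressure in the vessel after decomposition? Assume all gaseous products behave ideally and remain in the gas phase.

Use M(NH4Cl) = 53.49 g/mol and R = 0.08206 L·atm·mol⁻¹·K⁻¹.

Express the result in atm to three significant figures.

1.79 atm

n(NH4Cl) = 1.04 / 53.49 = 0.01944 mol
n(gas produced) = (2/1) × 0.01944 = 0.03888 mol
P = nRT/V = 0.03888 × 0.08206 × 745.15 / 1.33 = 1.788 atm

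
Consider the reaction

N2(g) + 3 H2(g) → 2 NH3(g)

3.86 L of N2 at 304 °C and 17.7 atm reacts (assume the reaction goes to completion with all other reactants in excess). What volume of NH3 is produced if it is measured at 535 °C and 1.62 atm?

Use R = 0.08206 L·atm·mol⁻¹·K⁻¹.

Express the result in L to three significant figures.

n(N2) = PV/RT = (17.7 × 3.86) / (0.08206 × 577.15) = 1.443 mol
n(NH3) = (2/1) × 1.443 = 2.886 mol
V = nRT/P = 2.886 × 0.08206 × 808.15 / 1.62 = 118.1 L

118 L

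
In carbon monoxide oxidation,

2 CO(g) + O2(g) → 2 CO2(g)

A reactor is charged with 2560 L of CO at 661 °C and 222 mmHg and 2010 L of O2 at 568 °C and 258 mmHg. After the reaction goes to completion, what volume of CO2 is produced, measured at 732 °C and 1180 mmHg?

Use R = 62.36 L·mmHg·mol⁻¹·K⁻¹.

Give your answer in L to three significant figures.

518 L

n(CO) = PV/RT = (222 × 2560) / (62.36 × 934.15) = 9.756 mol
n(O2) = PV/RT = (258 × 2010) / (62.36 × 841.15) = 9.886 mol
For 9.756 mol CO, stoichiometry requires (1/2) × 9.756 = 4.878 mol O2; 9.886 mol is available, so CO is limiting.
n(CO2) = (2/2) × 9.756 = 9.756 mol
V(CO2) = nRT/P = 9.756 × 62.36 × 1005.15 / 1180 = 518.2 L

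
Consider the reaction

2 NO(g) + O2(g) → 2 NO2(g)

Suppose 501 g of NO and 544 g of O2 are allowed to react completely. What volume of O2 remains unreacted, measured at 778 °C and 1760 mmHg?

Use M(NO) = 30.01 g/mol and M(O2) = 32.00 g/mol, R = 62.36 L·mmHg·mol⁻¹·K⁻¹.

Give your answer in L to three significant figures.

322 L

n(NO) = 501 / 30.01 = 16.69 mol
n(O2) = 544 / 32.00 = 17.00 mol
For 16.69 mol NO, stoichiometry requires (1/2) × 16.69 = 8.345 mol O2; 17.00 mol is available, so NO is limiting.
n(O2) consumed = (1/2) × 16.69 = 8.345 mol; remaining = 17.00 − 8.345 = 8.655 mol
V(O2) = nRT/P = 8.655 × 62.36 × 1051.15 / 1760 = 322.3 L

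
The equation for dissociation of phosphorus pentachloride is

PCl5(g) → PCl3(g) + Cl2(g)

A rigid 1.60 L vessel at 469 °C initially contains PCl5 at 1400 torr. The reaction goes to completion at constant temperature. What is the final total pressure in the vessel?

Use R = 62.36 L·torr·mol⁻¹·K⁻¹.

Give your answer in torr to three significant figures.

2800 torr

At constant T and V, P ∝ n(gas): 1 mol gas → 2 mol gas.
P_final = (2/1) × 1400 = 2800 torr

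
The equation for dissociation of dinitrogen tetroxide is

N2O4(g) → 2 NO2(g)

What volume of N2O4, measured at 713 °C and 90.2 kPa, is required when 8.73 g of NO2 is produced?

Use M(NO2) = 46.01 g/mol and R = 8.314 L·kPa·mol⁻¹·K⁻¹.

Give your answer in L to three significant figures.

8.62 L

n(NO2) = 8.730 / 46.01 = 0.1897 mol
n(N2O4) = (1/2) × 0.1897 = 0.09485 mol
V = nRT/P = 0.09485 × 8.314 × 986.15 / 90.2 = 8.622 L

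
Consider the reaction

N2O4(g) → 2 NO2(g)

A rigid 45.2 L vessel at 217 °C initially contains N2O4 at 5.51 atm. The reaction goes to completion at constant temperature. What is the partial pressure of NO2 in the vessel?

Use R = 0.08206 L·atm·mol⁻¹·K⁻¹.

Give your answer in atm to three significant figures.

11.0 atm

n(N2O4)₀ = PV/RT = (5.51 × 45.2) / (0.08206 × 490.15) = 6.192 mol
n(NO2) = (2/1) × 6.192 = 12.38 mol
P(NO2) = nRT/V = 12.38 × 0.08206 × 490.15 / 45.2 = 11.02 atm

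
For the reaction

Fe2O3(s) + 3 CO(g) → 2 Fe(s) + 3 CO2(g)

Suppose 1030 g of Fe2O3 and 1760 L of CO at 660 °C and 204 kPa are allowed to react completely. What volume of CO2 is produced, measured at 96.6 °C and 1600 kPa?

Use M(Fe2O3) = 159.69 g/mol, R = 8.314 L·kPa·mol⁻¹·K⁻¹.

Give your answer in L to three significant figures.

n(Fe2O3) = 1030 / 159.69 = 6.450 mol
n(CO) = PV/RT = (204 × 1760) / (8.314 × 933.15) = 46.28 mol
For 6.450 mol Fe2O3, stoichiometry requires (3/1) × 6.450 = 19.35 mol CO; 46.28 mol is available, so Fe2O3 is limiting.
n(CO2) = (3/1) × 6.450 = 19.35 mol
V(CO2) = nRT/P = 19.35 × 8.314 × 369.75 / 1600 = 37.18 L

37.2 L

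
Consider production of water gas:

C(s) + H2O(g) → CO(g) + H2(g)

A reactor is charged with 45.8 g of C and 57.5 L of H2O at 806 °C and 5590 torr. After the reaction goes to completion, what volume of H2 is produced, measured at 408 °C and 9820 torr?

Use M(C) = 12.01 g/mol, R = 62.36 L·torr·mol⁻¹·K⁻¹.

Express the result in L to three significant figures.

n(C) = 45.8 / 12.01 = 3.813 mol
n(H2O) = PV/RT = (5590 × 57.5) / (62.36 × 1079.15) = 4.776 mol
For 3.813 mol C, stoichiometry requires (1/1) × 3.813 = 3.813 mol H2O; 4.776 mol is available, so C is limiting.
n(H2) = (1/1) × 3.813 = 3.813 mol
V(H2) = nRT/P = 3.813 × 62.36 × 681.15 / 9820 = 16.49 L

16.5 L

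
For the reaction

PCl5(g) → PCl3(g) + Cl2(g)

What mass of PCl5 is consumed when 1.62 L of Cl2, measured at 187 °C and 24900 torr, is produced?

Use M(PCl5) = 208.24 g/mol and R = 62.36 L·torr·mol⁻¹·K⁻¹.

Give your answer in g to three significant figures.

293 g

n(Cl2) = PV/RT = (24900 × 1.62) / (62.36 × 460.15) = 1.406 mol
n(PCl5) = (1/1) × 1.406 = 1.406 mol
m(PCl5) = 1.406 × 208.24 = 292.8 g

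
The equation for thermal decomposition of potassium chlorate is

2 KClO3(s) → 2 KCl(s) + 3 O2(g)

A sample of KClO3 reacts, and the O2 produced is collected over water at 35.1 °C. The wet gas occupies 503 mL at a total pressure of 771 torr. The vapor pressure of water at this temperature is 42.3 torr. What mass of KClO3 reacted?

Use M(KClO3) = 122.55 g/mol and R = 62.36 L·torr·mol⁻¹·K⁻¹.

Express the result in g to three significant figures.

1.56 g

P(O2) = 771 − 42.3 = 728.7 torr
n(O2) = PV/RT = (728.7 × 0.5030) / (62.36 × 308.25) = 0.01907 mol
n(KClO3) = (2/3) × 0.01907 = 0.01271 mol
m(KClO3) = 0.01271 × 122.55 = 1.558 g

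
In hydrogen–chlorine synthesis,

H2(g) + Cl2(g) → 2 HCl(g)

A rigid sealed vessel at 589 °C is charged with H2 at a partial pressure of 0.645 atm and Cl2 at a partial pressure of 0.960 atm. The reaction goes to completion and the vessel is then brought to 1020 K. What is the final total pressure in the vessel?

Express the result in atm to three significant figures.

1.90 atm

Because the vessel is rigid and T is held at 589 °C, work the stoichiometry in partial pressures (P_i = n_iRT/V).
P(Cl2) required for 0.645 atm of H2 = (1/1) × 0.645 = 0.6450 atm; available 0.960 atm, so H2 is limiting.
P(Cl2) remaining = 0.960 − (1/1) × 0.645 = 0.3150 atm
P(gaseous products) = (2)/1 × 0.645 = 1.290 atm
P_total at 589 °C = 0.3150 + 1.290 = 1.605 atm
Scaling to 1020 K: P = 1.605 × 1020/862.15 = 1.899 atm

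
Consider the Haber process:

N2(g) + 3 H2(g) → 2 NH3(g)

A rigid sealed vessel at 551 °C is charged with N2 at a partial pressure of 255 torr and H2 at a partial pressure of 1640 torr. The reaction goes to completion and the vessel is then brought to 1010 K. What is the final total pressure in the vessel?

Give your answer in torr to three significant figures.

Because the vessel is rigid and T is held at 551 °C, work the stoichiometry in partial pressures (P_i = n_iRT/V).
P(H2) required for 255 torr of N2 = (3/1) × 255 = 765.0 torr; available 1640 torr, so N2 is limiting.
P(H2) remaining = 1640 − (3/1) × 255 = 875.0 torr
P(gaseous products) = (2)/1 × 255 = 510.0 torr
P_total at 551 °C = 875.0 + 510.0 = 1385 torr
Scaling to 1010 K: P = 1385 × 1010/824.15 = 1697 torr

1700 torr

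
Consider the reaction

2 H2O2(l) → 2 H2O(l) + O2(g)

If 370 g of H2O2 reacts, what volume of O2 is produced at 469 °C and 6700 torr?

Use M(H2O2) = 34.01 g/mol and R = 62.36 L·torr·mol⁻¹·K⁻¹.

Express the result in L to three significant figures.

37.6 L

n(H2O2) = 370.0 / 34.01 = 10.88 mol
n(O2) = (1/2) × 10.88 = 5.440 mol
V = nRT/P = 5.440 × 62.36 × 742.15 / 6700 = 37.58 L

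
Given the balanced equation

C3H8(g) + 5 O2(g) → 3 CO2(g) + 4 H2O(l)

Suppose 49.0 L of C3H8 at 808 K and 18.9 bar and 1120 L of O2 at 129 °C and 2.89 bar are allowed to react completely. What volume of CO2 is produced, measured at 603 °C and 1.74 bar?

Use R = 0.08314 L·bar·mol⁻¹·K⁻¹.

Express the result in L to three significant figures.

1730 L

n(C3H8) = PV/RT = (18.9 × 49.0) / (0.08314 × 808) = 13.79 mol
n(O2) = PV/RT = (2.89 × 1120) / (0.08314 × 402.15) = 96.81 mol
For 13.79 mol C3H8, stoichiometry requires (5/1) × 13.79 = 68.95 mol O2; 96.81 mol is available, so C3H8 is limiting.
n(CO2) = (3/1) × 13.79 = 41.37 mol
V(CO2) = nRT/P = 41.37 × 0.08314 × 876.15 / 1.74 = 1732 L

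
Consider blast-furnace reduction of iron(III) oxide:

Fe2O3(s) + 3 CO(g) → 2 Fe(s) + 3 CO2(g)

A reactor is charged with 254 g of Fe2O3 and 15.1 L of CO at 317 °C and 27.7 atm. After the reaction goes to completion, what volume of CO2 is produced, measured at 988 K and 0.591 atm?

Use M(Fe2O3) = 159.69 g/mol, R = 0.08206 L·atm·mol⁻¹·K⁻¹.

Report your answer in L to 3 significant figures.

n(Fe2O3) = 254 / 159.69 = 1.591 mol
n(CO) = PV/RT = (27.7 × 15.1) / (0.08206 × 590.15) = 8.637 mol
For 1.591 mol Fe2O3, stoichiometry requires (3/1) × 1.591 = 4.773 mol CO; 8.637 mol is available, so Fe2O3 is limiting.
n(CO2) = (3/1) × 1.591 = 4.773 mol
V(CO2) = nRT/P = 4.773 × 0.08206 × 988 / 0.591 = 654.8 L

655 L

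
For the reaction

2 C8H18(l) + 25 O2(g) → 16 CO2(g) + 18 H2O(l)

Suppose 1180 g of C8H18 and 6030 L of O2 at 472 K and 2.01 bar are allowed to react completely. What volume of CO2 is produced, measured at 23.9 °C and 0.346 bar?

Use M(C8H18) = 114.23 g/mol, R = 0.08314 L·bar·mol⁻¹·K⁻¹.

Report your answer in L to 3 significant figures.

5900 L

n(C8H18) = 1180 / 114.23 = 10.33 mol
n(O2) = PV/RT = (2.01 × 6030) / (0.08314 × 472) = 308.9 mol
For 10.33 mol C8H18, stoichiometry requires (25/2) × 10.33 = 129.1 mol O2; 308.9 mol is available, so C8H18 is limiting.
n(CO2) = (16/2) × 10.33 = 82.64 mol
V(CO2) = nRT/P = 82.64 × 0.08314 × 297.05 / 0.346 = 5899 L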